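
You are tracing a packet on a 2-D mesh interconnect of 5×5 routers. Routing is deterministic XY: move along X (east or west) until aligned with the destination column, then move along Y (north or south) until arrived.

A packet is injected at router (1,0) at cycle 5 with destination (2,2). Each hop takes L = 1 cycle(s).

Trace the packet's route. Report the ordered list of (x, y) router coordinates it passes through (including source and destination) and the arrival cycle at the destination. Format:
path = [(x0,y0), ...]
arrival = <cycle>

#0 — 1,0 | c5
#1 — 2,0 | c6 | E
#2 — 2,1 | c7 | N
#3 — 2,2 | c8 | N

path = [(1,0), (2,0), (2,1), (2,2)]
arrival = 8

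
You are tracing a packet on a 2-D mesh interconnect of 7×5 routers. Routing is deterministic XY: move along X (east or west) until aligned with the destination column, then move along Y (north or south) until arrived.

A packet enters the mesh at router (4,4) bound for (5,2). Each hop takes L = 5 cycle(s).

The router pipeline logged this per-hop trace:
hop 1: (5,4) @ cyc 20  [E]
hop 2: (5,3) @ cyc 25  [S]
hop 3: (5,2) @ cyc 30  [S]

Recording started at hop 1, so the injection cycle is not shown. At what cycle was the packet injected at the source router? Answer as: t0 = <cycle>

t0 = 15

The first recorded entry is hop 1 at cycle 20.
Subtract one hop: t0 = 20 − 5 = 15.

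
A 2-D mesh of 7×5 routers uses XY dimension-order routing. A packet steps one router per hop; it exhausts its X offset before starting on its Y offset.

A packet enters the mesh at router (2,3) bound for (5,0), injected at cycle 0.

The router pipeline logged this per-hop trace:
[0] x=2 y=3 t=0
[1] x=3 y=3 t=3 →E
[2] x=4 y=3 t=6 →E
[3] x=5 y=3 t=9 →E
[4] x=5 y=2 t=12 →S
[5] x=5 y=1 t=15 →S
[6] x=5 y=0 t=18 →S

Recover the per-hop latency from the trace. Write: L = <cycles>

Δcyc across hop 0→1: 3 − 0 = 3.
Per-hop latency L = Δcyc = 3.

L = 3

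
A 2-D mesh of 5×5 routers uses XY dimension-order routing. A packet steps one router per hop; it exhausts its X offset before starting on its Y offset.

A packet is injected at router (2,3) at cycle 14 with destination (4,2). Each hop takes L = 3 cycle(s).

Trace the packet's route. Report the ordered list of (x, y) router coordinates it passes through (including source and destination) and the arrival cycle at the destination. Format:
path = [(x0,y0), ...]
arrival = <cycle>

  0. router=(2,3) cycle=14 (inject)
  1. router=(3,3) cycle=17 dir=E
  2. router=(4,3) cycle=20 dir=E
  3. router=(4,2) cycle=23 dir=S

path = [(2,3), (3,3), (4,3), (4,2)]
arrival = 23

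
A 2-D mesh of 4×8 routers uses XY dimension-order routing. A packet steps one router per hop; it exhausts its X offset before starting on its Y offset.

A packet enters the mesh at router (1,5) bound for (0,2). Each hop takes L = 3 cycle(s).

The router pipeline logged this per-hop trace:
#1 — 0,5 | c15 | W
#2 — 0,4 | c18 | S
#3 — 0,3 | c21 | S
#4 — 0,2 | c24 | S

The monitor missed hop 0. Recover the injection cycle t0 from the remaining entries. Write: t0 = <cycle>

The first recorded entry is hop 1 at cycle 15.
Subtract one hop: t0 = 15 − 3 = 12.

t0 = 12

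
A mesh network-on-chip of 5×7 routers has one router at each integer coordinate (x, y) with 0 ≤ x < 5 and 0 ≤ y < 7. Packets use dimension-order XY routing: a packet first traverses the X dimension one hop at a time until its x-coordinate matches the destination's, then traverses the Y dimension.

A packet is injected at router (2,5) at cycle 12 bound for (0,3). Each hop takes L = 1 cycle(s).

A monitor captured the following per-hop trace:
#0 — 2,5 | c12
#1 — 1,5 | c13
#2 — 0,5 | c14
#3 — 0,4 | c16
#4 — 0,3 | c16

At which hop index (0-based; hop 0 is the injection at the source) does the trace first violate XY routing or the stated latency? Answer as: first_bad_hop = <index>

first_bad_hop = 3

[1] (-1,+0) / 1c ⇒ ok
[2] (-1,+0) / 1c ⇒ ok
[3] (+0,-1) / 2c ⇒ BAD: Δcyc=2≠L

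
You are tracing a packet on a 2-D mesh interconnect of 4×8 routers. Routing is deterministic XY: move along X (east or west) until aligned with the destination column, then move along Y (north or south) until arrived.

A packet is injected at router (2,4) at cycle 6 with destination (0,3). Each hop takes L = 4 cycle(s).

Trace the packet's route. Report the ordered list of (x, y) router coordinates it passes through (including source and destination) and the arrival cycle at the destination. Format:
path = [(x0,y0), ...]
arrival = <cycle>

path = [(2,4), (1,4), (0,4), (0,3)]
arrival = 18

#0 — 2,4 | c6
#1 — 1,4 | c10 | W
#2 — 0,4 | c14 | W
#3 — 0,3 | c18 | S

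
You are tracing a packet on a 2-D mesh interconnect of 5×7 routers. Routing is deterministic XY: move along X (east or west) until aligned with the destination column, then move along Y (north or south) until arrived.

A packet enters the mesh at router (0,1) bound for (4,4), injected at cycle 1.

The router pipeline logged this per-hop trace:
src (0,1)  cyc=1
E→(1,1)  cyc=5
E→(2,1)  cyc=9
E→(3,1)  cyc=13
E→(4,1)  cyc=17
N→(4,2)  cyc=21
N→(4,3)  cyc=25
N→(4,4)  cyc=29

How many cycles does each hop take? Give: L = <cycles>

cyc[1] − cyc[0] = 5 − 1 = 4.
Per-hop latency L = Δcyc = 4.

L = 4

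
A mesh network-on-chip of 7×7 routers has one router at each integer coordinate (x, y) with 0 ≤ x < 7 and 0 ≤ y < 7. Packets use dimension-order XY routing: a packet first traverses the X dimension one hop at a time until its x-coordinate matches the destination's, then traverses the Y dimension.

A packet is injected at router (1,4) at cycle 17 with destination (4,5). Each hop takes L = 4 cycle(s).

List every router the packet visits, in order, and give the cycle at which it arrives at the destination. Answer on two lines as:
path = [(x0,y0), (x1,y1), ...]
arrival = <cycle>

#0 — 1,4 | c17
#1 — 2,4 | c21 | E
#2 — 3,4 | c25 | E
#3 — 4,4 | c29 | E
#4 — 4,5 | c33 | N

path = [(1,4), (2,4), (3,4), (4,4), (4,5)]
arrival = 33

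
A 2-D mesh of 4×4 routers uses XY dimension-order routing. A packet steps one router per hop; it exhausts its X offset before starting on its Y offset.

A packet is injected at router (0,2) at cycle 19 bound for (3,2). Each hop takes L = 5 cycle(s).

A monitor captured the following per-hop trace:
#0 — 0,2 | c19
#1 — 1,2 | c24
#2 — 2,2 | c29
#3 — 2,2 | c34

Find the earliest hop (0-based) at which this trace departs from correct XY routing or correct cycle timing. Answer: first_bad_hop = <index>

hop 1: step (+1,+0), +5 cyc — ok
hop 2: step (+1,+0), +5 cyc — ok
hop 3: step (+0,+0), +5 cyc — BAD: non-unit step

first_bad_hop = 3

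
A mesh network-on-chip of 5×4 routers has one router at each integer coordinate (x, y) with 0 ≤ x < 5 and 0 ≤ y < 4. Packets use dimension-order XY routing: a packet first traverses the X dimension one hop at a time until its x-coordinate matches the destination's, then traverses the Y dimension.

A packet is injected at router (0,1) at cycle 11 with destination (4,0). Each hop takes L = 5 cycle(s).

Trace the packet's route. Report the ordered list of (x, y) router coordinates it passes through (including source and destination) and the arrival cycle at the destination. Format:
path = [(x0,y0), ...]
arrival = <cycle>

  0. router=(0,1) cycle=11 (inject)
  1. router=(1,1) cycle=16 dir=E
  2. router=(2,1) cycle=21 dir=E
  3. router=(3,1) cycle=26 dir=E
  4. router=(4,1) cycle=31 dir=E
  5. router=(4,0) cycle=36 dir=S

path = [(0,1), (1,1), (2,1), (3,1), (4,1), (4,0)]
arrival = 36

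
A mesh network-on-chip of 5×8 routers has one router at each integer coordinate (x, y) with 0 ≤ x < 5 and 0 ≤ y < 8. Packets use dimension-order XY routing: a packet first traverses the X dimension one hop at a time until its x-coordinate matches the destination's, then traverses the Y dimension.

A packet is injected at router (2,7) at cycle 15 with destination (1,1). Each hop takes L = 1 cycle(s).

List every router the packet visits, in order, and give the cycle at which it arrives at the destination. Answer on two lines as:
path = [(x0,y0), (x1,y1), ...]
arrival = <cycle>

#0 — 2,7 | c15
#1 — 1,7 | c16 | W
#2 — 1,6 | c17 | S
#3 — 1,5 | c18 | S
#4 — 1,4 | c19 | S
#5 — 1,3 | c20 | S
#6 — 1,2 | c21 | S
#7 — 1,1 | c22 | S

path = [(2,7), (1,7), (1,6), (1,5), (1,4), (1,3), (1,2), (1,1)]
arrival = 22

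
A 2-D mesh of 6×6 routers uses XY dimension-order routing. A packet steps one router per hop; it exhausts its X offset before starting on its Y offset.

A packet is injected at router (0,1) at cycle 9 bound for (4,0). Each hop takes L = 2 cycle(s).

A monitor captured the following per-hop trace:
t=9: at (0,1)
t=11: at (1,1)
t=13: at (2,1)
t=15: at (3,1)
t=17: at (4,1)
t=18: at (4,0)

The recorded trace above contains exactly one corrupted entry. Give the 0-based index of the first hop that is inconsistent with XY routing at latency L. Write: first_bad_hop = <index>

check 1→ d=(1,0) cyc+2: ok
check 2→ d=(1,0) cyc+2: ok
check 3→ d=(1,0) cyc+2: ok
check 4→ d=(1,0) cyc+2: ok
check 5→ d=(0,-1) cyc+1: BAD: Δcyc=1≠L

first_bad_hop = 5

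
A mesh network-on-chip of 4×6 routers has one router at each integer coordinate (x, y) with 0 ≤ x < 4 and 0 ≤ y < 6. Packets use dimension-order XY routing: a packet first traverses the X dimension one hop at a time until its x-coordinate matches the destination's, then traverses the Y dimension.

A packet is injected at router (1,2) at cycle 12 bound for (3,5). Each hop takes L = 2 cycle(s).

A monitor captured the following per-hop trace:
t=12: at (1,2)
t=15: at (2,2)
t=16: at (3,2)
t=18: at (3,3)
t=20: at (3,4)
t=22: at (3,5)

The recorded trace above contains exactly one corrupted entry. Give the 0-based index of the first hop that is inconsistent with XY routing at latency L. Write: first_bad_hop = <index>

first_bad_hop = 1

check 1→ d=(1,0) cyc+3: BAD: Δcyc=3≠L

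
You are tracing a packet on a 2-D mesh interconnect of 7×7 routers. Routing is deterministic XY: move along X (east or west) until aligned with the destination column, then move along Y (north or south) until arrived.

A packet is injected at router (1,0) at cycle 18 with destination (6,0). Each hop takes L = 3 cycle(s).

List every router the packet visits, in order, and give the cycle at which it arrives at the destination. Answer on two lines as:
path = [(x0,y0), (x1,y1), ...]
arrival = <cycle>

path = [(1,0), (2,0), (3,0), (4,0), (5,0), (6,0)]
arrival = 33

t=18: at (1,0)
t=21: at (2,0) after E
t=24: at (3,0) after E
t=27: at (4,0) after E
t=30: at (5,0) after E
t=33: at (6,0) after E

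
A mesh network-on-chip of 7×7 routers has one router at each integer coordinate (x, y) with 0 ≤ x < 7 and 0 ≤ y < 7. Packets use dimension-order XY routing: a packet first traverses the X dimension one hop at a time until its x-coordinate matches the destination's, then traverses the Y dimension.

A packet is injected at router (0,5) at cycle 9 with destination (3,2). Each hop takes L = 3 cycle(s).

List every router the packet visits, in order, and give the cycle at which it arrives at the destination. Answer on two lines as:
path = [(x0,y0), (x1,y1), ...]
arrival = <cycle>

[0] x=0 y=5 t=9
[1] x=1 y=5 t=12 →E
[2] x=2 y=5 t=15 →E
[3] x=3 y=5 t=18 →E
[4] x=3 y=4 t=21 →S
[5] x=3 y=3 t=24 →S
[6] x=3 y=2 t=27 →S

path = [(0,5), (1,5), (2,5), (3,5), (3,4), (3,3), (3,2)]
arrival = 27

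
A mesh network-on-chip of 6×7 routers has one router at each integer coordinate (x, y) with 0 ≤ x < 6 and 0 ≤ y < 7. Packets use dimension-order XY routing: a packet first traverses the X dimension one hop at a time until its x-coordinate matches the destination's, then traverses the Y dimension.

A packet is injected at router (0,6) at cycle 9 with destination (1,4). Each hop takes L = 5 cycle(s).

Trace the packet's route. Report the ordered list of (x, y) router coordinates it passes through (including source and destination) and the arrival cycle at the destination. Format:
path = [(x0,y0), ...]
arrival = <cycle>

path = [(0,6), (1,6), (1,5), (1,4)]
arrival = 24

  0. router=(0,6) cycle=9 (inject)
  1. router=(1,6) cycle=14 dir=E
  2. router=(1,5) cycle=19 dir=S
  3. router=(1,4) cycle=24 dir=S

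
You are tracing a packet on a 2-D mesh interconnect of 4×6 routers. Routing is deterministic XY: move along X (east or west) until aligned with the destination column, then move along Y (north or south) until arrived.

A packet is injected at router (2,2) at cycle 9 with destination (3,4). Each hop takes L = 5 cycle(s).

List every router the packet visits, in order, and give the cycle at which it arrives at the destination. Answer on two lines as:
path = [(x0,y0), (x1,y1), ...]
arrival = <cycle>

src (2,2)  cyc=9
E→(3,2)  cyc=14
N→(3,3)  cyc=19
N→(3,4)  cyc=24

path = [(2,2), (3,2), (3,3), (3,4)]
arrival = 24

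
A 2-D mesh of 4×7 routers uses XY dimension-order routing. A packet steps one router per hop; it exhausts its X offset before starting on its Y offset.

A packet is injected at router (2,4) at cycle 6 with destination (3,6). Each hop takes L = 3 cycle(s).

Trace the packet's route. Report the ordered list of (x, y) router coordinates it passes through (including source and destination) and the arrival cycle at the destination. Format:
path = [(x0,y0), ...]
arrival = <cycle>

src (2,4)  cyc=6
E→(3,4)  cyc=9
N→(3,5)  cyc=12
N→(3,6)  cyc=15

path = [(2,4), (3,4), (3,5), (3,6)]
arrival = 15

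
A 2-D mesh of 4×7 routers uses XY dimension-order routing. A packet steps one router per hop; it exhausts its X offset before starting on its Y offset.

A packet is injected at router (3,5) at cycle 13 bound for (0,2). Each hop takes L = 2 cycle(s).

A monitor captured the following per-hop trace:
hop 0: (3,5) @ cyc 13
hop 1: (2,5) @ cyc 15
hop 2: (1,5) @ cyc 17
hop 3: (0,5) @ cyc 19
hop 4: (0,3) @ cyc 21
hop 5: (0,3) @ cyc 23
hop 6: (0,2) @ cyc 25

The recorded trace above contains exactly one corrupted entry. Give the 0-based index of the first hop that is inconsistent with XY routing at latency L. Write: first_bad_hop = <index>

first_bad_hop = 4

  1: Δx=-1 Δy=+0 Δt=2 [ok]
  2: Δx=-1 Δy=+0 Δt=2 [ok]
  3: Δx=-1 Δy=+0 Δt=2 [ok]
  4: Δx=+0 Δy=-2 Δt=2 [BAD: non-unit step]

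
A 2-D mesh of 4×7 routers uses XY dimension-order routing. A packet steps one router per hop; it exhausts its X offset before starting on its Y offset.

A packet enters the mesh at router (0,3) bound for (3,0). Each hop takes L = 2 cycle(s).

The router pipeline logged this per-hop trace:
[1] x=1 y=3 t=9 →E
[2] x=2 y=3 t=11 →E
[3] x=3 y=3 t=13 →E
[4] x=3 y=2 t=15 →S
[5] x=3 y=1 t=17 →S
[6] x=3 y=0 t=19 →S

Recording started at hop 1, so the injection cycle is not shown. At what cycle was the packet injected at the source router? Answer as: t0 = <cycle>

Hop 1 reached at cycle 9; hop k is at t0 + k·L.
So t0 = 9 − 1·2 = 7.

t0 = 7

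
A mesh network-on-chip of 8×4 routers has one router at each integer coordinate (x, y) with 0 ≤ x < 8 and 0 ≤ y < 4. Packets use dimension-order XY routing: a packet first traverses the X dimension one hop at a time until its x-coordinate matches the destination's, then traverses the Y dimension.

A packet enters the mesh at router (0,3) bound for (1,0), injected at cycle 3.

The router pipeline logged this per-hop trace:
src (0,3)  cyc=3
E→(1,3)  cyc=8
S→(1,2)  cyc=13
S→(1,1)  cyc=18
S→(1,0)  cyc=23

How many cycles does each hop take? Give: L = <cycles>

L = 5

Δcyc across hop 0→1: 8 − 3 = 5.
Each hop adds L, hence L = 5.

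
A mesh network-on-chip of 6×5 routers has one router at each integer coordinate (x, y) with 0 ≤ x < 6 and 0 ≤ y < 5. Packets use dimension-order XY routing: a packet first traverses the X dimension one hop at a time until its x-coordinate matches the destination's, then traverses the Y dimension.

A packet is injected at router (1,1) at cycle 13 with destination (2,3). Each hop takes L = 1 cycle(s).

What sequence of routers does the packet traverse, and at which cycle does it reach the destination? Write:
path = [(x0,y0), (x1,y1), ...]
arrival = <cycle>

src (1,1)  cyc=13
E→(2,1)  cyc=14
N→(2,2)  cyc=15
N→(2,3)  cyc=16

path = [(1,1), (2,1), (2,2), (2,3)]
arrival = 16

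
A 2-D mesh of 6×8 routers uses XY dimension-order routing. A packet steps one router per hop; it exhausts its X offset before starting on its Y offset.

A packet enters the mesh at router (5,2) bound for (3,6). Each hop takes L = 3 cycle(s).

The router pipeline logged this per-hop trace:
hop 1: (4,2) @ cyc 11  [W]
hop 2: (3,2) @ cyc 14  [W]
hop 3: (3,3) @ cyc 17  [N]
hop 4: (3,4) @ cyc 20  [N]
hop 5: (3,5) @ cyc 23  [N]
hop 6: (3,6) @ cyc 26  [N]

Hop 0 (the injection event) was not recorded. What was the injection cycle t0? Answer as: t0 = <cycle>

cyc[1] = 11 and cyc[k] = t0 + k·L for every k.
Subtract one hop: t0 = 11 − 3 = 8.

t0 = 8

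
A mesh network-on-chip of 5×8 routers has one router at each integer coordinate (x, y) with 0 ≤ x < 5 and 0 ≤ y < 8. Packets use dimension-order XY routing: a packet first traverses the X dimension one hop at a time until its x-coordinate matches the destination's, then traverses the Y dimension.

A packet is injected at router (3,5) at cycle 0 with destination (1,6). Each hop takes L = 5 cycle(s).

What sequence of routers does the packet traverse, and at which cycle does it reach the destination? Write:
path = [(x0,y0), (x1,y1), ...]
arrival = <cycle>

src (3,5)  cyc=0
W→(2,5)  cyc=5
W→(1,5)  cyc=10
N→(1,6)  cyc=15

path = [(3,5), (2,5), (1,5), (1,6)]
arrival = 15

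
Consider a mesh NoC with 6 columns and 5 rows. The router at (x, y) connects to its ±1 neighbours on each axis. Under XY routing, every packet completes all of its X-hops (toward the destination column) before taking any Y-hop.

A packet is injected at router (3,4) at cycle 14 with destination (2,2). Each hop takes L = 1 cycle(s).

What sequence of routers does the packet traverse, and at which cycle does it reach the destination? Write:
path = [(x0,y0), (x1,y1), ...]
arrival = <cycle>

[0] x=3 y=4 t=14
[1] x=2 y=4 t=15 →W
[2] x=2 y=3 t=16 →S
[3] x=2 y=2 t=17 →S

path = [(3,4), (2,4), (2,3), (2,2)]
arrival = 17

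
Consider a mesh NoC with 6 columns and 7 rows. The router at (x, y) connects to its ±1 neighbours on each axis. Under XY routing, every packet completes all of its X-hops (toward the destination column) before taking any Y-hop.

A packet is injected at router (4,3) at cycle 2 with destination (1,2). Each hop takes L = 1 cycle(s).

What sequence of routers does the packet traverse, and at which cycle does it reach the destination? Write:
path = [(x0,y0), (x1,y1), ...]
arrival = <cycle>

[0] x=4 y=3 t=2
[1] x=3 y=3 t=3 →W
[2] x=2 y=3 t=4 →W
[3] x=1 y=3 t=5 →W
[4] x=1 y=2 t=6 →S

path = [(4,3), (3,3), (2,3), (1,3), (1,2)]
arrival = 6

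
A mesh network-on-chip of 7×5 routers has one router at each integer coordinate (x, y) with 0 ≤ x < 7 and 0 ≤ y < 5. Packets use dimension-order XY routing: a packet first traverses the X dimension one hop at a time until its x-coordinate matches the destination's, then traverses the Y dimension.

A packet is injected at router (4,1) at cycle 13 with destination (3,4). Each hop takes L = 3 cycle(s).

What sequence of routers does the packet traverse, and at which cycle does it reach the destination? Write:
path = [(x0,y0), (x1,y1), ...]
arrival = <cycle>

#0 — 4,1 | c13
#1 — 3,1 | c16 | W
#2 — 3,2 | c19 | N
#3 — 3,3 | c22 | N
#4 — 3,4 | c25 | N

path = [(4,1), (3,1), (3,2), (3,3), (3,4)]
arrival = 25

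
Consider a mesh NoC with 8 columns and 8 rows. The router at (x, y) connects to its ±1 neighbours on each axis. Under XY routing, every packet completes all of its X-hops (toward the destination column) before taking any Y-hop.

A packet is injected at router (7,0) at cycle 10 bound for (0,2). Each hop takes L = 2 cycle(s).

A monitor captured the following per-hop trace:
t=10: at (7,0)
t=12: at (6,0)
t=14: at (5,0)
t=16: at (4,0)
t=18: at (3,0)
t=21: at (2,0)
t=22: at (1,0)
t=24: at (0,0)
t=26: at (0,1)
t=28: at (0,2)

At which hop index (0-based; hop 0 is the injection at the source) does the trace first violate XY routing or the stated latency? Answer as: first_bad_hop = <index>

  1: Δx=-1 Δy=+0 Δt=2 [ok]
  2: Δx=-1 Δy=+0 Δt=2 [ok]
  3: Δx=-1 Δy=+0 Δt=2 [ok]
  4: Δx=-1 Δy=+0 Δt=2 [ok]
  5: Δx=-1 Δy=+0 Δt=3 [BAD: Δcyc=3≠L]

first_bad_hop = 5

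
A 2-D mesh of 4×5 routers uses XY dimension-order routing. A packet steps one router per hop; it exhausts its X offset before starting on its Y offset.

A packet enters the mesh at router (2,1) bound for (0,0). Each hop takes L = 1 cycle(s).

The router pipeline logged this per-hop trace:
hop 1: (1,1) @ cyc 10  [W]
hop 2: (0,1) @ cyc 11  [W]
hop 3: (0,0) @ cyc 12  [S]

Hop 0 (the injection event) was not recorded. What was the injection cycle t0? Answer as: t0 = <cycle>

t0 = 9

The first recorded entry is hop 1 at cycle 10.
So t0 = 10 − 1·1 = 9.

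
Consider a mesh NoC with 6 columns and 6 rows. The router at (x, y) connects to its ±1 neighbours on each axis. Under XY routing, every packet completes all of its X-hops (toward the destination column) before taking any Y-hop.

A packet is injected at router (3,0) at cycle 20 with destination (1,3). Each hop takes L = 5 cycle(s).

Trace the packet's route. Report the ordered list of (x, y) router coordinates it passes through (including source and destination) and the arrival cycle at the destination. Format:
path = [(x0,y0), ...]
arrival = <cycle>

path = [(3,0), (2,0), (1,0), (1,1), (1,2), (1,3)]
arrival = 45

  0. router=(3,0) cycle=20 (inject)
  1. router=(2,0) cycle=25 dir=W
  2. router=(1,0) cycle=30 dir=W
  3. router=(1,1) cycle=35 dir=N
  4. router=(1,2) cycle=40 dir=N
  5. router=(1,3) cycle=45 dir=N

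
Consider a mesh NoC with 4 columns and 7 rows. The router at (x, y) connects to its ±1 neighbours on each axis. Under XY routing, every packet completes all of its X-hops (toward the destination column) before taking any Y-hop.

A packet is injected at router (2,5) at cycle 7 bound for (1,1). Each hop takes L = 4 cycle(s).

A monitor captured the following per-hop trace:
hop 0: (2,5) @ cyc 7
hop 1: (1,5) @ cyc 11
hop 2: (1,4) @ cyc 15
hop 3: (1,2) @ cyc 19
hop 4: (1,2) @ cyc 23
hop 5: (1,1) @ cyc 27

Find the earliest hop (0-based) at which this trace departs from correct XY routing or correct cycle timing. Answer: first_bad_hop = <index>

hop 1: step (-1,+0), +4 cyc — ok
hop 2: step (+0,-1), +4 cyc — ok
hop 3: step (+0,-2), +4 cyc — BAD: non-unit step

first_bad_hop = 3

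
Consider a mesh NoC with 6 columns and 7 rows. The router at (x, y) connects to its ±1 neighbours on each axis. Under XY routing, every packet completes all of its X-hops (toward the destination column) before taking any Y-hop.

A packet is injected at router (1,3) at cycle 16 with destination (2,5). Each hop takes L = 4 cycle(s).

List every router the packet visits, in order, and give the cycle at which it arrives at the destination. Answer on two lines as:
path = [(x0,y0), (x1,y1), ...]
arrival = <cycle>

  0. router=(1,3) cycle=16 (inject)
  1. router=(2,3) cycle=20 dir=E
  2. router=(2,4) cycle=24 dir=N
  3. router=(2,5) cycle=28 dir=N

path = [(1,3), (2,3), (2,4), (2,5)]
arrival = 28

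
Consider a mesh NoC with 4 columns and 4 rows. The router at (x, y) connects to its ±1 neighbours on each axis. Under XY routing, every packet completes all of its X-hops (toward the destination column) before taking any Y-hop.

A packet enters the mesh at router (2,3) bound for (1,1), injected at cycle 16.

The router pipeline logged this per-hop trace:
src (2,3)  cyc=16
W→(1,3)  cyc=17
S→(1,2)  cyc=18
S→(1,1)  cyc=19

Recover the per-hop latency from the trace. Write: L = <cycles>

From hop 0 (16) to hop 1 (17): +1 cycles.
Each hop adds L, hence L = 1.

L = 1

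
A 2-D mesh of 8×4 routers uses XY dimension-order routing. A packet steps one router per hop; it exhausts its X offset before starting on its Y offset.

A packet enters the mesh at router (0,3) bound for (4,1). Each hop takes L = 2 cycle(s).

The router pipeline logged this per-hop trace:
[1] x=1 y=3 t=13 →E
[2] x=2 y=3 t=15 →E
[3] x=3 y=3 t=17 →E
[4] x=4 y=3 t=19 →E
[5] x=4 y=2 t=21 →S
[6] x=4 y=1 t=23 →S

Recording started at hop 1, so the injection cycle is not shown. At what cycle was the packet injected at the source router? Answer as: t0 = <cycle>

The first recorded entry is hop 1 at cycle 13.
So t0 = 13 − 1·2 = 11.

t0 = 11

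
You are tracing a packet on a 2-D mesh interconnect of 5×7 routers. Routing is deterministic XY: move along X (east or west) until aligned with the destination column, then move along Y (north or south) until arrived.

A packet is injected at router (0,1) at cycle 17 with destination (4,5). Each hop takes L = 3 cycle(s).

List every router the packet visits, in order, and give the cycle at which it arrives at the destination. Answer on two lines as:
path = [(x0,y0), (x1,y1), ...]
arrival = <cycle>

hop 0: (0,1) @ cyc 17
hop 1: (1,1) @ cyc 20  [E]
hop 2: (2,1) @ cyc 23  [E]
hop 3: (3,1) @ cyc 26  [E]
hop 4: (4,1) @ cyc 29  [E]
hop 5: (4,2) @ cyc 32  [N]
hop 6: (4,3) @ cyc 35  [N]
hop 7: (4,4) @ cyc 38  [N]
hop 8: (4,5) @ cyc 41  [N]

path = [(0,1), (1,1), (2,1), (3,1), (4,1), (4,2), (4,3), (4,4), (4,5)]
arrival = 41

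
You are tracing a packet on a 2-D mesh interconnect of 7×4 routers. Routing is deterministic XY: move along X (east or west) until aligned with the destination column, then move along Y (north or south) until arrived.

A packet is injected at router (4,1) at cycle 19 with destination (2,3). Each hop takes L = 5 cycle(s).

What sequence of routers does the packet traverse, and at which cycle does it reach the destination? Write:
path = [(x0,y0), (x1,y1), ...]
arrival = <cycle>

[0] x=4 y=1 t=19
[1] x=3 y=1 t=24 →W
[2] x=2 y=1 t=29 →W
[3] x=2 y=2 t=34 →N
[4] x=2 y=3 t=39 →N

path = [(4,1), (3,1), (2,1), (2,2), (2,3)]
arrival = 39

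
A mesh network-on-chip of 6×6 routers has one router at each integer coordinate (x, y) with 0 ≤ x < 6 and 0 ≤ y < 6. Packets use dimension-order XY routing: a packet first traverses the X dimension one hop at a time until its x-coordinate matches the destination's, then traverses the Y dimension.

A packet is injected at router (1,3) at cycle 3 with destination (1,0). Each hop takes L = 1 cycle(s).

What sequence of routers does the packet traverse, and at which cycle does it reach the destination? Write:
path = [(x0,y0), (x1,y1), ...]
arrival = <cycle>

hop 0: (1,3) @ cyc 3
hop 1: (1,2) @ cyc 4  [S]
hop 2: (1,1) @ cyc 5  [S]
hop 3: (1,0) @ cyc 6  [S]

path = [(1,3), (1,2), (1,1), (1,0)]
arrival = 6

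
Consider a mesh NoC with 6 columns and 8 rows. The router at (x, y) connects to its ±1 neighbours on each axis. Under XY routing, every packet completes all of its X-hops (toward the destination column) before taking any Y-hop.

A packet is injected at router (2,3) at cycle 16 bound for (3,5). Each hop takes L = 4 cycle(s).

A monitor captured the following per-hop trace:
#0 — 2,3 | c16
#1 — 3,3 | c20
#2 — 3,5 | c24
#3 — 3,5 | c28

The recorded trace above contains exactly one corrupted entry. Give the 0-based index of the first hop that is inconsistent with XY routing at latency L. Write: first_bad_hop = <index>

first_bad_hop = 2

  1: Δx=+1 Δy=+0 Δt=4 [ok]
  2: Δx=+0 Δy=+2 Δt=4 [BAD: non-unit step]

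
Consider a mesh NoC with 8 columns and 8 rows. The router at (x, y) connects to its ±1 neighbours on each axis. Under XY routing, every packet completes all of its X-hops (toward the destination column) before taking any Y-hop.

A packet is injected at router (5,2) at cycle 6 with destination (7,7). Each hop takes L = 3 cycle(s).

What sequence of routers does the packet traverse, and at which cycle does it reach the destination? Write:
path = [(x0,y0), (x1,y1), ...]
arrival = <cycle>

t=6: at (5,2)
t=9: at (6,2) after E
t=12: at (7,2) after E
t=15: at (7,3) after N
t=18: at (7,4) after N
t=21: at (7,5) after N
t=24: at (7,6) after N
t=27: at (7,7) after N

path = [(5,2), (6,2), (7,2), (7,3), (7,4), (7,5), (7,6), (7,7)]
arrival = 27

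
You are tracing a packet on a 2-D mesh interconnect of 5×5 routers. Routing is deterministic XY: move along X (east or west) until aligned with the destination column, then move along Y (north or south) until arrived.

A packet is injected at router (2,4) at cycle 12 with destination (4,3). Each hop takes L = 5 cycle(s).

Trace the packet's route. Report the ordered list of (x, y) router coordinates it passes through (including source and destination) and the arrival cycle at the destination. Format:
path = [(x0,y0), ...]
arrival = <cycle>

t=12: at (2,4)
t=17: at (3,4) after E
t=22: at (4,4) after E
t=27: at (4,3) after S

path = [(2,4), (3,4), (4,4), (4,3)]
arrival = 27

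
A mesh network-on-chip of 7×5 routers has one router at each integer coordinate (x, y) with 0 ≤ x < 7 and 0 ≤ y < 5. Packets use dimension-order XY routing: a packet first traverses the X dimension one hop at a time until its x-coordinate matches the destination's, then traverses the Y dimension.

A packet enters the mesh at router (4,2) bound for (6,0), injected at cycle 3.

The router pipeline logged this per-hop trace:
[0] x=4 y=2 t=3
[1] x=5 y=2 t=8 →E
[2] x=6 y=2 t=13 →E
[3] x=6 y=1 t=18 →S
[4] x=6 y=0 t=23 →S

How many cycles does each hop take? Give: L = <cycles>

L = 5

cyc[1] − cyc[0] = 8 − 3 = 5.
Per-hop latency L = Δcyc = 5.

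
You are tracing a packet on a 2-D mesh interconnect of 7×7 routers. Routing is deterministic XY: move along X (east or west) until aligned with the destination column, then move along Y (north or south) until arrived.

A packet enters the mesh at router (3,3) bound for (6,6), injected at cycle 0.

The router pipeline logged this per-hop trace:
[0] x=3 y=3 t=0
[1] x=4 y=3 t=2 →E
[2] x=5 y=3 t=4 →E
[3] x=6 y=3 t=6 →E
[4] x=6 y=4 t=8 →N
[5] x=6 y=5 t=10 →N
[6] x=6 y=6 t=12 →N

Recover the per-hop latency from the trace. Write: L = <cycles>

From hop 0 (0) to hop 1 (2): +2 cycles.
That increment is L by definition: L = 2.

L = 2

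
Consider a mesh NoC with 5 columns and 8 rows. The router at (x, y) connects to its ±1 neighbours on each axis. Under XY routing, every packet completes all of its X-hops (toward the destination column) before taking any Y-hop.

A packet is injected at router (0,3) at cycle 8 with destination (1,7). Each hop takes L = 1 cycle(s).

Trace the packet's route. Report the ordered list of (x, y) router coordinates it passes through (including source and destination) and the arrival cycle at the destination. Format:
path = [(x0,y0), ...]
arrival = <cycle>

path = [(0,3), (1,3), (1,4), (1,5), (1,6), (1,7)]
arrival = 13

t=8: at (0,3)
t=9: at (1,3) after E
t=10: at (1,4) after N
t=11: at (1,5) after N
t=12: at (1,6) after N
t=13: at (1,7) after N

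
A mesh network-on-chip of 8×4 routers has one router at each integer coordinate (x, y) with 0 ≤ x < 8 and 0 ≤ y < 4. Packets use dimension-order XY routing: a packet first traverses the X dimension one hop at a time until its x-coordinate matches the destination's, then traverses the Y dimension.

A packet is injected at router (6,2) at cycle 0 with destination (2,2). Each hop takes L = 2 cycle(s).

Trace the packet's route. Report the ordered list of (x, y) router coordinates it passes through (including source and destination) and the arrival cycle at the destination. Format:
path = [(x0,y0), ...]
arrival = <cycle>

hop 0: (6,2) @ cyc 0
hop 1: (5,2) @ cyc 2  [W]
hop 2: (4,2) @ cyc 4  [W]
hop 3: (3,2) @ cyc 6  [W]
hop 4: (2,2) @ cyc 8  [W]

path = [(6,2), (5,2), (4,2), (3,2), (2,2)]
arrival = 8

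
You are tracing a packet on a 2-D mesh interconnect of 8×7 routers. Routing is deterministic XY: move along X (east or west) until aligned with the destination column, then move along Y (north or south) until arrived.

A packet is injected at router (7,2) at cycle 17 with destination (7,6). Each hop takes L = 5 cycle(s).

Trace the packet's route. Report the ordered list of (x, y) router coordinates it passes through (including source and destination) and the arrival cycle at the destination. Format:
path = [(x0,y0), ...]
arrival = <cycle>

t=17: at (7,2)
t=22: at (7,3) after N
t=27: at (7,4) after N
t=32: at (7,5) after N
t=37: at (7,6) after N

path = [(7,2), (7,3), (7,4), (7,5), (7,6)]
arrival = 37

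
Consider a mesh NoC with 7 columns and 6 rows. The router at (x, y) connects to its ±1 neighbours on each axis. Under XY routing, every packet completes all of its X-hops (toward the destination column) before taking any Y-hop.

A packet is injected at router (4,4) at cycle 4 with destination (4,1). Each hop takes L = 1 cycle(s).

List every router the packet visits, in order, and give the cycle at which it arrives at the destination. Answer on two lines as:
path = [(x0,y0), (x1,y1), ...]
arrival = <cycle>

hop 0: (4,4) @ cyc 4
hop 1: (4,3) @ cyc 5  [S]
hop 2: (4,2) @ cyc 6  [S]
hop 3: (4,1) @ cyc 7  [S]

path = [(4,4), (4,3), (4,2), (4,1)]
arrival = 7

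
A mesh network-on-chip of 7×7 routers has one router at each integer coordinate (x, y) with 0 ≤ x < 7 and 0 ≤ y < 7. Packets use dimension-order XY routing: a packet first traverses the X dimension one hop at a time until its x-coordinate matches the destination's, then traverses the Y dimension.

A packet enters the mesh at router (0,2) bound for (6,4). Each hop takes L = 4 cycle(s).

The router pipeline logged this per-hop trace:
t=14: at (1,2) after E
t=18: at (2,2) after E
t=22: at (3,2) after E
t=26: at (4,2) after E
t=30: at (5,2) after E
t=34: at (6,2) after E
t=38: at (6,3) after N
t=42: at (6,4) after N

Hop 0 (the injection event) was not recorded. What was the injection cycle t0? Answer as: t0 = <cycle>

cyc[1] = 14 and cyc[k] = t0 + k·L for every k.
Therefore t0 = 14 − L = 10.

t0 = 10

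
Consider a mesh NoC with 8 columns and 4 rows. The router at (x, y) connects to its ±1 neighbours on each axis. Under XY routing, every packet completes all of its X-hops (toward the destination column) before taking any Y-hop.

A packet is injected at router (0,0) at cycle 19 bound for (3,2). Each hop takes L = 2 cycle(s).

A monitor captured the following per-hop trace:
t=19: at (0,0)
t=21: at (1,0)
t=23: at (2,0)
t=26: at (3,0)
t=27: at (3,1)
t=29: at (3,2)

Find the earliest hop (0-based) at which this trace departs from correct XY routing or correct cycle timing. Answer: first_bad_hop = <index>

first_bad_hop = 3

check 1→ d=(1,0) cyc+2: ok
check 2→ d=(1,0) cyc+2: ok
check 3→ d=(1,0) cyc+3: BAD: Δcyc=3≠L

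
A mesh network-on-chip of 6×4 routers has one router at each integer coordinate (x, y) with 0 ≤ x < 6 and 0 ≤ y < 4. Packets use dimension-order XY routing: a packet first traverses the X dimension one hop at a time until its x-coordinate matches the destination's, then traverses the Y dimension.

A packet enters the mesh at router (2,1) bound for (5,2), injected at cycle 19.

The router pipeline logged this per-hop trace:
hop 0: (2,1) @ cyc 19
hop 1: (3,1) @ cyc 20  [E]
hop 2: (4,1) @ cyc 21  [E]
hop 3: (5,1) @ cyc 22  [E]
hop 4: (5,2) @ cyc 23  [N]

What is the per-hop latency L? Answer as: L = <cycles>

L = 1

cyc[1] − cyc[0] = 20 − 19 = 1.
Per-hop latency L = Δcyc = 1.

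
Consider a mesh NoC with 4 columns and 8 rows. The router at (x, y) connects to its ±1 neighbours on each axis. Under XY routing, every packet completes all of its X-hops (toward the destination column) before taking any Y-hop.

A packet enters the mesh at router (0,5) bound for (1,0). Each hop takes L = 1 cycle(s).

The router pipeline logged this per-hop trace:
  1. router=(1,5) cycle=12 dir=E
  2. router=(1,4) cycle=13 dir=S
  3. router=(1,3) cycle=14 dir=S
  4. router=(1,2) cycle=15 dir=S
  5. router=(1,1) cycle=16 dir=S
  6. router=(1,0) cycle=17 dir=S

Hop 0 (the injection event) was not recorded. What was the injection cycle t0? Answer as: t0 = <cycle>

cyc[1] = 12 and cyc[k] = t0 + k·L for every k.
So t0 = 12 − 1·1 = 11.

t0 = 11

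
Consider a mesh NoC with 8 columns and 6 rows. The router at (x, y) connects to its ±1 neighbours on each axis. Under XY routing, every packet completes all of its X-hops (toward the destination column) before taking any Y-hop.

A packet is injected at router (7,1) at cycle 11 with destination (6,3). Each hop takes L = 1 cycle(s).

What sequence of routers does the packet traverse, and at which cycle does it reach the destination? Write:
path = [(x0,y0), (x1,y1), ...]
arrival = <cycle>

#0 — 7,1 | c11
#1 — 6,1 | c12 | W
#2 — 6,2 | c13 | N
#3 — 6,3 | c14 | N

path = [(7,1), (6,1), (6,2), (6,3)]
arrival = 14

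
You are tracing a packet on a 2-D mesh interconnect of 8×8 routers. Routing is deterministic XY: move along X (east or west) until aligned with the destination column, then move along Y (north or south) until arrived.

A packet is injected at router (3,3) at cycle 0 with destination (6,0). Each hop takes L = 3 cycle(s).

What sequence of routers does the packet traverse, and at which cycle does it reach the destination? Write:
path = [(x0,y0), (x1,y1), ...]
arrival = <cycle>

#0 — 3,3 | c0
#1 — 4,3 | c3 | E
#2 — 5,3 | c6 | E
#3 — 6,3 | c9 | E
#4 — 6,2 | c12 | S
#5 — 6,1 | c15 | S
#6 — 6,0 | c18 | S

path = [(3,3), (4,3), (5,3), (6,3), (6,2), (6,1), (6,0)]
arrival = 18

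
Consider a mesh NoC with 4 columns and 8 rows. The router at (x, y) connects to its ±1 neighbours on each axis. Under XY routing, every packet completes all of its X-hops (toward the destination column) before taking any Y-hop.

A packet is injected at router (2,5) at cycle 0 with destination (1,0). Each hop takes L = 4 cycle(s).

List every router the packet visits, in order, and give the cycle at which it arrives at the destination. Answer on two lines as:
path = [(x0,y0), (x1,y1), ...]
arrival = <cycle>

src (2,5)  cyc=0
W→(1,5)  cyc=4
S→(1,4)  cyc=8
S→(1,3)  cyc=12
S→(1,2)  cyc=16
S→(1,1)  cyc=20
S→(1,0)  cyc=24

path = [(2,5), (1,5), (1,4), (1,3), (1,2), (1,1), (1,0)]
arrival = 24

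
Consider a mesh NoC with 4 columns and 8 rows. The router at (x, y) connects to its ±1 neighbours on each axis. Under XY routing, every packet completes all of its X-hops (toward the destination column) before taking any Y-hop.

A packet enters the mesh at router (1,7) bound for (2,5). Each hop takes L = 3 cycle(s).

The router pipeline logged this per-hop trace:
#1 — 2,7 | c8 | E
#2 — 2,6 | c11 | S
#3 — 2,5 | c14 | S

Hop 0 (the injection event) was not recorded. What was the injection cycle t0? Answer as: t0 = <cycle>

The first recorded entry is hop 1 at cycle 8.
Therefore t0 = 8 − L = 5.

t0 = 5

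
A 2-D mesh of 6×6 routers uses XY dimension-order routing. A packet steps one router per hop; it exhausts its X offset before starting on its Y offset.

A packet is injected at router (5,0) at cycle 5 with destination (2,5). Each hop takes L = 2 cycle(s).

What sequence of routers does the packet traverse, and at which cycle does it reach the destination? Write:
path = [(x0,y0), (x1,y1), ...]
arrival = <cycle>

path = [(5,0), (4,0), (3,0), (2,0), (2,1), (2,2), (2,3), (2,4), (2,5)]
arrival = 21

src (5,0)  cyc=5
W→(4,0)  cyc=7
W→(3,0)  cyc=9
W→(2,0)  cyc=11
N→(2,1)  cyc=13
N→(2,2)  cyc=15
N→(2,3)  cyc=17
N→(2,4)  cyc=19
N→(2,5)  cyc=21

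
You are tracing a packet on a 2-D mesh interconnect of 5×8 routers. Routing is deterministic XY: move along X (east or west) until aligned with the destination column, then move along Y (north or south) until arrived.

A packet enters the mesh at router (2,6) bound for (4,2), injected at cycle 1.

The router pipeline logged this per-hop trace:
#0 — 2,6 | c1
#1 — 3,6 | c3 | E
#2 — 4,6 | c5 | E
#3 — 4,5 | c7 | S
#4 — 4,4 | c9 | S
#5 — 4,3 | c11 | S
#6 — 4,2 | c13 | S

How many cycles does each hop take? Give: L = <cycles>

L = 2

Δcyc across hop 0→1: 3 − 1 = 2.
That increment is L by definition: L = 2.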